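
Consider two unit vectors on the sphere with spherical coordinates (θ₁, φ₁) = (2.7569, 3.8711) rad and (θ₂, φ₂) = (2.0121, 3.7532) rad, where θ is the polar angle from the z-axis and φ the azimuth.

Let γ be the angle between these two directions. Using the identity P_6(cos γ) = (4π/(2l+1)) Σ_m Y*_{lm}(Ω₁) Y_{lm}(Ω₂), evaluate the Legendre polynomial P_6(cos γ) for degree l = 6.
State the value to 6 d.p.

-0.230195

Term-by-term m-sum for l=6 (normalisation 4π/13 = 0.966644):
  term(m=-6) = +0.000271+0.000231i   from Y*(Ω₁)=-0.000444-0.001274i, Y(Ω₂)=-0.228037+0.133015i
  term(m=-5) = +0.004146+0.002773i   from Y*(Ω₁)=-0.010099-0.005595i, Y(Ω₂)=-0.430483-0.036053i
  term(m=-4) = +0.012790+0.006523i   from Y*(Ω₁)=-0.058311+0.013258i, Y(Ω₂)=-0.184374-0.153777i
  term(m=-3) = -0.039449-0.014566i   from Y*(Ω₁)=-0.119223+0.167806i, Y(Ω₂)=+0.053313+0.197209i
  term(m=-2) = -0.139300-0.033470i   from Y*(Ω₁)=+0.050626+0.451013i, Y(Ω₂)=-0.107524+0.296790i
  term(m=-1) = +0.050756+0.006012i   from Y*(Ω₁)=+0.382956+0.342374i, Y(Ω₂)=+0.081461-0.057130i
  term(m=+0) = -0.016564-0.000000i   from Y*(Ω₁)=-0.051351-0.000000i, Y(Ω₂)=+0.322564+0.000000i
  term(m=+1) = +0.050756-0.006012i   from Y*(Ω₁)=-0.382956+0.342374i, Y(Ω₂)=-0.081461-0.057130i
  term(m=+2) = -0.139300+0.033470i   from Y*(Ω₁)=+0.050626-0.451013i, Y(Ω₂)=-0.107524-0.296790i
  term(m=+3) = -0.039449+0.014566i   from Y*(Ω₁)=+0.119223+0.167806i, Y(Ω₂)=-0.053313+0.197209i
  term(m=+4) = +0.012790-0.006523i   from Y*(Ω₁)=-0.058311-0.013258i, Y(Ω₂)=-0.184374+0.153777i
  term(m=+5) = +0.004146-0.002773i   from Y*(Ω₁)=+0.010099-0.005595i, Y(Ω₂)=+0.430483-0.036053i
  term(m=+6) = +0.000271-0.000231i   from Y*(Ω₁)=-0.000444+0.001274i, Y(Ω₂)=-0.228037-0.133015i
Σ over m = -0.238138-0.000000i; ×(4π/13) → -0.230195-0.000000i. Real part: -0.230195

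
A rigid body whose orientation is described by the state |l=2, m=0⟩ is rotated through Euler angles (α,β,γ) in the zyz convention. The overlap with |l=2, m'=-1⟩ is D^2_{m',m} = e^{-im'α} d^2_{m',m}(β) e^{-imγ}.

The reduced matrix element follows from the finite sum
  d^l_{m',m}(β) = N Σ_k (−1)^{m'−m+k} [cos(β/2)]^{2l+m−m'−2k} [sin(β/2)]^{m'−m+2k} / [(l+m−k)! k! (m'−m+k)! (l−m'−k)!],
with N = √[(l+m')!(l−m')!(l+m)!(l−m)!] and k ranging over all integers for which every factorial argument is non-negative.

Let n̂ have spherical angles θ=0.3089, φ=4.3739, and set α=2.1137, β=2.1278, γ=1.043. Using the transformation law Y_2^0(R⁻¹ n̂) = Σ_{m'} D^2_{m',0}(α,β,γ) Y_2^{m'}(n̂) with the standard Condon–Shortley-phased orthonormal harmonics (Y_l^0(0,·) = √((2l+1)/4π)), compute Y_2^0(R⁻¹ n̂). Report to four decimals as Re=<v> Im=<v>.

Need the full column D^2_{m',0} for m'=−2..2 at α=2.1137, β=2.1278, γ=1.0430.
cos(β/2)=0.485466, sin(β/2)=0.874255
d^2_{-2,0}: single k=2 term ⇒ +0.441235;  D = -0.205703-0.390352i
d^2_{-1,0}: k∈[1..2] ⇒ +0.245014 -0.794602 = -0.549588;  D = +0.283931-0.470564i
d^2_{0,0}: k∈[0..2] ⇒ +0.055544 -0.720534 +0.584189 = -0.080801;  D = -0.080801+0.000000i
d^2_{1,0}: k∈[0..1] ⇒ -0.245014 +0.794602 = +0.549588;  D = -0.283931-0.470564i
d^2_{2,0}: single k=0 term ⇒ +0.441235;  D = -0.205703+0.390352i
Y_2^{m'}(θ=0.3089,φ=4.3739) and Σ D·Y over m':
  (-0.2057-0.3904i)·(-0.0278-0.0224i)  (+0.2839-0.4706i)·(-0.0743+0.2111i)  (-0.0808+0.0000i)·(+0.5433+0.0000i)  (-0.2839-0.4706i)·(+0.0743+0.2111i)  (-0.2057+0.3904i)·(-0.0278+0.0224i)
Y_2^0(R⁻¹ n̂) = +0.106521-0.000000i

Re=0.1065 Im=0.0000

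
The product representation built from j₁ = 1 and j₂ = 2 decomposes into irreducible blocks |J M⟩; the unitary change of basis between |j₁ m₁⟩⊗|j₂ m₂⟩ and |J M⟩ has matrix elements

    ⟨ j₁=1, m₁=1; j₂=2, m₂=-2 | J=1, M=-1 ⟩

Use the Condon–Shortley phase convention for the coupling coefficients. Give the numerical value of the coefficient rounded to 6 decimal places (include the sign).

+0.774597

triangle: 2!*0!*2!/5! = 4/120
(j±m)!: 2!*0!*0!*4!*0!*2! = 96
prefactor² = (2J+1)*Δ*N² = 48/5
  k=0: +1/(0!*2!*0!*0!*0!*2!) = 1/4
Σ = 1/4  ⇒  CG² = 48/5*(1/4)² = 3/5
CG = +√(3/5) = +0.774597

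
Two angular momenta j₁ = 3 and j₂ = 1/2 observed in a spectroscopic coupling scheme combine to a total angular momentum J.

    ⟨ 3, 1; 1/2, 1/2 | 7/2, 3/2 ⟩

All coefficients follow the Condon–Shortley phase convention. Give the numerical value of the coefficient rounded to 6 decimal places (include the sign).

+√(5/7) = +0.845154

triangle: 0!·6!·1!/8! = 720/40320
(j±m)!: 4!·2!·1!·0!·5!·2! = 11520
prefactor² = (2J+1)·Δ·N² = 11520/7
  k=0: +1/(0!·0!·2!·1!·4!·0!) = 1/48
Σ = 1/48  ⇒  CG² = 11520/7·(1/48)² = 5/7
CG = +√(5/7) = +0.845154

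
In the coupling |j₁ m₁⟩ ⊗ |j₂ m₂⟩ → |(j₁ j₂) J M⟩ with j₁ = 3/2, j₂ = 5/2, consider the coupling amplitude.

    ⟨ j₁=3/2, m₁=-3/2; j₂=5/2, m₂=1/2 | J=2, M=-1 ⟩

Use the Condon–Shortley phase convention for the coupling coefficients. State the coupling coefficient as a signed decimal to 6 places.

+√(9/28) ≈ +0.566947

j₁+j₂−J=2  J+j₁−j₂=1  J−j₁+j₂=3  j₁+j₂+J+1=7
(j₁±m₁, j₂±m₂, J±M) = (0,3,3,2,1,3)
P² = 36/7
sum k=2..2:
  [2] +1/4 = 1/4
S = 1/4
C² = P²·S² = 9/28 ; C = +0.566947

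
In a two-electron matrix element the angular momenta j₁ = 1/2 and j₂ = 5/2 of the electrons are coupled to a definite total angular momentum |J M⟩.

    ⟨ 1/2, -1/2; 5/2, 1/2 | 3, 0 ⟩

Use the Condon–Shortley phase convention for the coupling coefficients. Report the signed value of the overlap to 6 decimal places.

+0.707107

√[7·0!1!5!/7! · 0!1!3!2!3!3!] = √(72)
  +(−1)^0/∏(0,0,1,3,0,2)! = 1/12  (running 1/12)
⟨..|..⟩ = √(72)·(1/12) = +0.707107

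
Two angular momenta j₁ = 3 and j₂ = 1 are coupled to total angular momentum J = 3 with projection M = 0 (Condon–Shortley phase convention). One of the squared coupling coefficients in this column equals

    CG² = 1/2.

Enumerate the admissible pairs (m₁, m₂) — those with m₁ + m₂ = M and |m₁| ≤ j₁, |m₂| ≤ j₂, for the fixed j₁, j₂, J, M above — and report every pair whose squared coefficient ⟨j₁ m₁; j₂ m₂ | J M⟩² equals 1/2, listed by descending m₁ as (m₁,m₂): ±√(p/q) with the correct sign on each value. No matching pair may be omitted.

(1,-1): +√(1/2); (-1,1): −√(1/2)

Admissible pairs with m₁+m₂ = M = 0: (-1,1), (0,0), (1,-1)
  (m₁,m₂)=(1,-1): CG² = 1/2, CG = +√(1/2)   ← matches the target
  (m₁,m₂)=(0,0): CG² = 0/1, CG = 0
  (m₁,m₂)=(-1,1): CG² = 1/2, CG = −√(1/2)   ← matches the target
Pairs with CG² = 1/2: (1,-1): +√(1/2); (-1,1): −√(1/2)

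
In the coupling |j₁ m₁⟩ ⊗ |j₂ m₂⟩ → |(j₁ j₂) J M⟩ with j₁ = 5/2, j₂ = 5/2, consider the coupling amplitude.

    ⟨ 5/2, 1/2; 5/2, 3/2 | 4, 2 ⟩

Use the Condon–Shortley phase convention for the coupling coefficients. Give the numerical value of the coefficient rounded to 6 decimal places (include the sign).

−√(5/28) = -0.422577

√[9·1!4!4!/10! · 3!2!4!1!6!2!] = √(20736/35)
  +(−1)^0/∏(0,1,2,4,2,0)! = 1/96  (running 1/96)
  +(−1)^1/∏(1,0,1,3,3,1)! = -1/36  (running -5/288)
⟨..|..⟩ = √(20736/35)·(-5/288) = -0.422577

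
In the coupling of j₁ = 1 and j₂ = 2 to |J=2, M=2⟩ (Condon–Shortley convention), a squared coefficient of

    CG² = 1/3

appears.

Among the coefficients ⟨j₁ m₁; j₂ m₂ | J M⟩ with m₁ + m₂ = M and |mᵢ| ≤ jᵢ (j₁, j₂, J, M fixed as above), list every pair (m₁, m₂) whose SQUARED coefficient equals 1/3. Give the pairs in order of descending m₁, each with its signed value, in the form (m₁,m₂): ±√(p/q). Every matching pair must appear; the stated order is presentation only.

Admissible pairs with m₁+m₂ = M = 2: (0,2), (1,1)
  (m₁,m₂)=(1,1): CG² = 1/3, CG = +√(1/3)   ← matches the target
  (m₁,m₂)=(0,2): CG² = 2/3, CG = −√(2/3)
Pairs with CG² = 1/3: (1,1): +√(1/3)

(1,1): +√(1/3)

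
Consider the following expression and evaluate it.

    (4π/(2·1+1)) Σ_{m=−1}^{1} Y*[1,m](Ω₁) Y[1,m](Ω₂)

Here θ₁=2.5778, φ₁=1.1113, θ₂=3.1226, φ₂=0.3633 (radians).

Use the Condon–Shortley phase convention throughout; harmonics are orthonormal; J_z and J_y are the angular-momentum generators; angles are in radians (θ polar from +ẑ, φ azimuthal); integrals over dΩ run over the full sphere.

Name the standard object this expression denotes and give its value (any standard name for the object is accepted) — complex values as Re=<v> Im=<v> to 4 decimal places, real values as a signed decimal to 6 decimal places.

This sum is the spherical-harmonic addition theorem: it equals the Legendre polynomial P_l(cos γ) of the angle γ between the two directions.
Term-by-term m-sum for l=1 (normalisation 4π/3 = 4.188790):
  term(m=-1) = 0.00089 + 0.00082j   from Y*(Ω₁)=0.08188 + 0.16548j, Y(Ω₂)=0.00613 - 0.00233j
  term(m=+0) = 0.20175 + 0.00000j   from Y*(Ω₁)=-0.41298 + 0.00000j, Y(Ω₂)=-0.48851 + 0.00000j
  term(m=+1) = 0.00089 - 0.00082j   from Y*(Ω₁)=-0.08188 + 0.16548j, Y(Ω₂)=-0.00613 - 0.00233j
Σ over m = 0.20352 + 0.00000j; ×(4π/3) → 0.85252 + 0.00000j. Real part: 0.852522

Legendre polynomial (addition theorem), +0.852522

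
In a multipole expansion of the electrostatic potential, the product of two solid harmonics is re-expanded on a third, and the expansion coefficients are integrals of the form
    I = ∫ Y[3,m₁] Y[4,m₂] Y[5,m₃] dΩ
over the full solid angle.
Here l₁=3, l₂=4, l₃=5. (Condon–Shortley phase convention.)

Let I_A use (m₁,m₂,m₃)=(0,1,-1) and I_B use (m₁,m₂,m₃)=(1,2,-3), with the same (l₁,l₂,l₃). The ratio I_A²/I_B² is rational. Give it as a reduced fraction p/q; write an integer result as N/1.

361/567

l's match ⇒ only the (l;m) 3-j factors differ between A and B.
A: triangle coeff Δ(3,4,5) = 1/180180; Σ_t [0,2]: t=0:+1/1440 t=1:−1/192 t=2:+1/432 = -19/8640; (3j)²=361/30030 [(3 4 5; 0 1 -1)], sign=-1
B: triangle coeff Δ(3,4,5) = 1/180180; Σ_t [0,2]: t=0:+1/5760 t=1:−1/720 t=2:+1/2304 = -1/1280; (3j)²=27/1430 [(3 4 5; 1 2 -3)], sign=-1
I_A²/I_B² = (361/30030)/(27/1430) = 361/567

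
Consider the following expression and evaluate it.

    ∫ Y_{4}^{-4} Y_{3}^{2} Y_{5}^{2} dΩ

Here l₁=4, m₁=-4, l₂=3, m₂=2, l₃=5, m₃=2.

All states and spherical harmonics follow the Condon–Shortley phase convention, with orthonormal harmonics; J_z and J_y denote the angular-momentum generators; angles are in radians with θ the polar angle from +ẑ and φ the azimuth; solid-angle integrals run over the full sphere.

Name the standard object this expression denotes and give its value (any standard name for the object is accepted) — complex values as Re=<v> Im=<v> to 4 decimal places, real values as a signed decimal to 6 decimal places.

Gaunt coefficient, -0.109480

This is a Gaunt coefficient — the integral of a triple product of spherical harmonics over the sphere.
Checks pass: Σm=0; 12 even; l₃=5∈[1,7].
(2·4+1)(2·3+1)(2·5+1) = 693
Δ: 2! 6! 4! / 13! → 1/180180
sum: t=0:+1/576 t=1:−1/144 t=2:+1/576 = -1/288
3j²(4 3 5; 0 0 0) = Δ·Π!·Σ² = 20/1001  (sign +1)
sum: t=2:+1/8640 = 1/8640
3j²(4 3 5; -4 2 2) = Δ·Π!·Σ² = 14/1287  (sign -1)
combine: 4πI² = 693·20/1001·14/1287 = 280/1859
take √, sign -1: I = -0.10947990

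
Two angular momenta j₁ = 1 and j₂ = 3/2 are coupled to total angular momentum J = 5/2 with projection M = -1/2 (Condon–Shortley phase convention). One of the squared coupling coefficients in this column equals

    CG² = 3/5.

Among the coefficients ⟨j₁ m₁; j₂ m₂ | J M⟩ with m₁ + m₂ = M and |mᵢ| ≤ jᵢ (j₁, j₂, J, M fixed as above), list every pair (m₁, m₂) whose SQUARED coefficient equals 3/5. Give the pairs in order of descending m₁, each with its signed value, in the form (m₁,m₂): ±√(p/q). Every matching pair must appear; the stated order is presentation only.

(0,-1/2): +√(3/5)

Admissible pairs with m₁+m₂ = M = -1/2: (-1,1/2), (0,-1/2), (1,-3/2)
  (m₁,m₂)=(1,-3/2): CG² = 1/10, CG = +√(1/10)
  (m₁,m₂)=(0,-1/2): CG² = 3/5, CG = +√(3/5)   ← matches the target
  (m₁,m₂)=(-1,1/2): CG² = 3/10, CG = +√(3/10)
Pairs with CG² = 3/5: (0,-1/2): +√(3/5)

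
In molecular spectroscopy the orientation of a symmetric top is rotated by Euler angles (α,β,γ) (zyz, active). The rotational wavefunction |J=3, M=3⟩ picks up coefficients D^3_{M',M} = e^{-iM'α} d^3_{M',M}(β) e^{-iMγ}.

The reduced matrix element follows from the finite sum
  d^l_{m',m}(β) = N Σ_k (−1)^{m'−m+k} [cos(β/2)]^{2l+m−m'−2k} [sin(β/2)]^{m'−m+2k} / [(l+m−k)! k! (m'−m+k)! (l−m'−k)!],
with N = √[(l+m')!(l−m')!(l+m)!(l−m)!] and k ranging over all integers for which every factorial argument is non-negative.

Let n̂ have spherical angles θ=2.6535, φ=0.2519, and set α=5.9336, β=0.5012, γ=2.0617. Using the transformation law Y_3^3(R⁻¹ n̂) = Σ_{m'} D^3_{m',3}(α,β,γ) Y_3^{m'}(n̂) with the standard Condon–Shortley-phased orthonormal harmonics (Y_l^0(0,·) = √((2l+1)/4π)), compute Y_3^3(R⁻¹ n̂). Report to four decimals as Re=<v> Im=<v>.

Need the full column D^3_{m',3} for m'=−3..3 at α=5.9336, β=0.5012, γ=2.0617.
cos(β/2)=0.968764, sin(β/2)=0.247985
d^3_{-3,3}: single k=6 term ⇒ +0.000233;  D = +0.000135-0.000189i
d^3_{-2,3}: single k=5 term ⇒ +0.002225;  D = +0.001835-0.001259i
d^3_{-1,3}: single k=4 term ⇒ +0.013746;  D = +0.013314-0.003421i
d^3_{0,3}: single k=3 term ⇒ +0.062008;  D = +0.061710+0.006072i
d^3_{1,3}: single k=2 term ⇒ +0.209782;  D = +0.189110+0.090808i
d^3_{2,3}: single k=1 term ⇒ +0.518312;  D = +0.362130+0.370822i
d^3_{3,3}: single k=0 term ⇒ +0.826623;  D = +0.340047+0.753441i
Y_3^{m'}(θ=2.6535,φ=0.2519) and Σ D·Y over m':
  (+0.0001-0.0002i)·(+0.0313-0.0295i)  (+0.0018-0.0013i)·(-0.1738+0.0958i)  (+0.0133-0.0034i)·(+0.4257-0.1096i)  (+0.0617+0.0061i)·(-0.2968+0.0000i)  (+0.1891+0.0908i)·(-0.4257-0.1096i)  (+0.3621+0.3708i)·(-0.1738-0.0958i)  (+0.3400+0.7534i)·(-0.0313-0.0295i)
Y_3^3(R⁻¹ n̂) = -0.099610-0.196499i

Re=-0.0996 Im=-0.1965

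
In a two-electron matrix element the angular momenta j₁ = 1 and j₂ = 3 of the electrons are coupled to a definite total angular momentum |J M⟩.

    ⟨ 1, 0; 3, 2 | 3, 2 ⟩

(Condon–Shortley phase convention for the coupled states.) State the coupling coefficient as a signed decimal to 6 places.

-0.577350

triangle: 1!·1!·5!/8! = 120/40320
(j±m)!: 1!·1!·5!·1!·5!·1! = 14400
prefactor² = (2J+1)·Δ·N² = 300
  k=0: +1/(0!·1!·1!·5!·0!·0!) = 1/120
  k=1: −1/(1!·0!·0!·4!·1!·1!) = -1/24
Σ = -1/30  ⇒  CG² = 300·(-1/30)² = 1/3
CG = −√(1/3) = -0.577350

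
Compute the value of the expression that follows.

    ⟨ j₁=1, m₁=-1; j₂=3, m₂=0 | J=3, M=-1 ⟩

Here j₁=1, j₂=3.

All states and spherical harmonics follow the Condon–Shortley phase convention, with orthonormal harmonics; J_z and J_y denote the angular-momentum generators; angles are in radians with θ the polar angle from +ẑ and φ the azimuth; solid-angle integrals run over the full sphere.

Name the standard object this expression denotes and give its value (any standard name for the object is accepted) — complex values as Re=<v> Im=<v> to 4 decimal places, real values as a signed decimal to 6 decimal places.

This is a Clebsch–Gordan (vector-coupling) coefficient.
triangle: 1!×1!×5!/8! = 120/40320
(j±m)!: 0!×2!×3!×3!×2!×4! = 3456
prefactor² = (2J+1)×Δ×N² = 72
  k=1: −1/(1!×0!×1!×2!×0!×3!) = -1/12
Σ = -1/12  ⇒  CG² = 72×(-1/12)² = 1/2
CG = −√(1/2) = -0.707107

Clebsch–Gordan coefficient, −√(1/2) ≈ -0.707107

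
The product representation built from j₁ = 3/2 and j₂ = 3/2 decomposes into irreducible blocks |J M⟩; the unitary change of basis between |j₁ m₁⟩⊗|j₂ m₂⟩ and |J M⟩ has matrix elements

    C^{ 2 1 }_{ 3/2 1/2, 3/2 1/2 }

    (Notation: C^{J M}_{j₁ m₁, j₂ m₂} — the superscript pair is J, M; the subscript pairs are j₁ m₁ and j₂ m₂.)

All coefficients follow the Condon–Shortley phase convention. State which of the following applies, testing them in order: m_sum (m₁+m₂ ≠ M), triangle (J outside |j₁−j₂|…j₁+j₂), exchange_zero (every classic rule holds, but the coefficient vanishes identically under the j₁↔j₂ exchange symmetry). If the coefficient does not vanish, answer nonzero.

m-sum: m₁+m₂ = 1/2+1/2 = 1, M = 1  ✓
triangle: |j₁−j₂| = 0 ≤ J = 2 ≤ j₁+j₂ = 3  ✓
exchange: j₁=j₂ and m₁=m₂, and (−1)^(j₁+j₂−J) = (−1)^1 = −1 forces ⟨j₁m₁;j₂m₂|JM⟩ = −⟨j₂m₂;j₁m₁|JM⟩ = −⟨j₁m₁;j₂m₂|JM⟩ ⇒ the coefficient vanishes identically
Racah sum check: Σ_k collapses to 0 ⇒ CG = 0

exchange_zero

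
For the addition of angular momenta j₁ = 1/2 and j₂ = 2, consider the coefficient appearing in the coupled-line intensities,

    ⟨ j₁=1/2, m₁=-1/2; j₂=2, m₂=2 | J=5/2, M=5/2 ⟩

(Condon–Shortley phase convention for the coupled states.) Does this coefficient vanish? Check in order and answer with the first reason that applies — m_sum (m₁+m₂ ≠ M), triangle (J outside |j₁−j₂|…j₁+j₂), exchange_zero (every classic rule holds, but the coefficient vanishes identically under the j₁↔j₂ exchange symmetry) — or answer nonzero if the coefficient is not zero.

m-sum: m₁+m₂ = -1/2+2 = 3/2, M = 5/2  ✗ ⇒ coefficient is 0

m_sum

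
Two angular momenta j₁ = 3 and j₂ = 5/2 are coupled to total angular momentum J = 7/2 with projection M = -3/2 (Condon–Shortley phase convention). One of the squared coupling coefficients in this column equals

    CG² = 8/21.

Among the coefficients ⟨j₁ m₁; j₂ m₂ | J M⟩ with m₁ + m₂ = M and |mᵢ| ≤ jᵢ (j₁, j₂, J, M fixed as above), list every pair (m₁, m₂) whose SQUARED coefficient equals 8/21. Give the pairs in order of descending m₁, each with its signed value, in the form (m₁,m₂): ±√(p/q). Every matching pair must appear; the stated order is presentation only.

(1,-5/2): +√(8/21)

Admissible pairs with m₁+m₂ = M = -3/2: (-3,3/2), (-2,1/2), (-1,-1/2), (0,-3/2), (1,-5/2)
  (m₁,m₂)=(1,-5/2): CG² = 8/21, CG = +√(8/21)   ← matches the target
  (m₁,m₂)=(0,-3/2): CG² = 0/1, CG = 0
  (m₁,m₂)=(-1,-1/2): CG² = 5/21, CG = −√(5/21)
  (m₁,m₂)=(-2,1/2): CG² = 2/21, CG = +√(2/21)
  (m₁,m₂)=(-3,3/2): CG² = 2/7, CG = +√(2/7)
Pairs with CG² = 8/21: (1,-5/2): +√(8/21)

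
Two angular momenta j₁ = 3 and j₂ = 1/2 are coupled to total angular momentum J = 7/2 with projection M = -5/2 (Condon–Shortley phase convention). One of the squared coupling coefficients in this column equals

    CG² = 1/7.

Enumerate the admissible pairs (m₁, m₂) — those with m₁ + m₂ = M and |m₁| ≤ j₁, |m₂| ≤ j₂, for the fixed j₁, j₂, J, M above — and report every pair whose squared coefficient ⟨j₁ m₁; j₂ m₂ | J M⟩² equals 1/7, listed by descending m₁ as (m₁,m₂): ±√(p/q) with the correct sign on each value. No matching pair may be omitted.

(-3,1/2): +√(1/7)

Admissible pairs with m₁+m₂ = M = -5/2: (-3,1/2), (-2,-1/2)
  (m₁,m₂)=(-2,-1/2): CG² = 6/7, CG = +√(6/7)
  (m₁,m₂)=(-3,1/2): CG² = 1/7, CG = +√(1/7)   ← matches the target
Pairs with CG² = 1/7: (-3,1/2): +√(1/7)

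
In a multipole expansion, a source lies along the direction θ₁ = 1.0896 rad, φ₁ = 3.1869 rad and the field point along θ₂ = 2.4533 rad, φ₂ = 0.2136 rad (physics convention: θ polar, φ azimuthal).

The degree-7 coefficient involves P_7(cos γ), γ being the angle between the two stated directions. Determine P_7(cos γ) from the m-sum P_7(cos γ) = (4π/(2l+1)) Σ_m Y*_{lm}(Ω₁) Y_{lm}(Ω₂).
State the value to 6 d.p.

0.314446

Addition theorem: P_7(cos γ) = (4π/15) Σ_m Y*_{lm}(Ω₁) Y_{lm}(Ω₂), m = −7…7:
  [-7]  conj(Y_{7,-7})(Ω₁) = -0.20433 - 0.06707j ; Y_{7,-7}(Ω₂) = 0.00158 - 0.02081j ; Δ = -0.00172 + 0.00415j
  [-6]  conj(Y_{7,-6})(Ω₁) = 0.40472 + 0.11281j ; Y_{7,-6}(Ω₂) = -0.02707 + 0.09099j ; Δ = -0.02122 + 0.03377j
  [-5]  conj(Y_{7,-5})(Ω₁) = -0.34930 - 0.08051j ; Y_{7,-5}(Ω₂) = 0.12352 - 0.22460j ; Δ = -0.06123 + 0.06851j
  [-4]  conj(Y_{7,-4})(Ω₁) = -0.04438 - 0.00813j ; Y_{7,-4}(Ω₂) = -0.28811 + 0.33089j ; Δ = 0.01548 - 0.01234j
  [-3]  conj(Y_{7,-3})(Ω₁) = 0.34940 + 0.04779j ; Y_{7,-3}(Ω₂) = 0.32987 - 0.24601j ; Δ = 0.12701 - 0.07019j
  [-2]  conj(Y_{7,-2})(Ω₁) = -0.11345 - 0.01031j ; Y_{7,-2}(Ω₂) = -0.01180 + 0.00537j ; Δ = 0.00139 - 0.00049j
  [-1]  conj(Y_{7,-1})(Ω₁) = -0.30665 - 0.01390j ; Y_{7,-1}(Ω₂) = -0.37859 + 0.08212j ; Δ = 0.11723 - 0.01992j
  [+0]  conj(Y_{7,0})(Ω₁) = 0.15470 + 0.00000j ; Y_{7,0}(Ω₂) = 0.13862 + 0.00000j ; Δ = 0.02144 + 0.00000j
  [+1]  conj(Y_{7,1})(Ω₁) = 0.30665 - 0.01390j ; Y_{7,1}(Ω₂) = 0.37859 + 0.08212j ; Δ = 0.11723 + 0.01992j
  [+2]  conj(Y_{7,2})(Ω₁) = -0.11345 + 0.01031j ; Y_{7,2}(Ω₂) = -0.01180 - 0.00537j ; Δ = 0.00139 + 0.00049j
  [+3]  conj(Y_{7,3})(Ω₁) = -0.34940 + 0.04779j ; Y_{7,3}(Ω₂) = -0.32987 - 0.24601j ; Δ = 0.12701 + 0.07019j
  [+4]  conj(Y_{7,4})(Ω₁) = -0.04438 + 0.00813j ; Y_{7,4}(Ω₂) = -0.28811 - 0.33089j ; Δ = 0.01548 + 0.01234j
  [+5]  conj(Y_{7,5})(Ω₁) = 0.34930 - 0.08051j ; Y_{7,5}(Ω₂) = -0.12352 - 0.22460j ; Δ = -0.06123 - 0.06851j
  [+6]  conj(Y_{7,6})(Ω₁) = 0.40472 - 0.11281j ; Y_{7,6}(Ω₂) = -0.02707 - 0.09099j ; Δ = -0.02122 - 0.03377j
  [+7]  conj(Y_{7,7})(Ω₁) = 0.20433 - 0.06707j ; Y_{7,7}(Ω₂) = -0.00158 - 0.02081j ; Δ = -0.00172 - 0.00415j
Σ over m = 0.37534 - 0.00000j; ×(4π/15) → 0.31445 - 0.00000j. Real part: 0.314446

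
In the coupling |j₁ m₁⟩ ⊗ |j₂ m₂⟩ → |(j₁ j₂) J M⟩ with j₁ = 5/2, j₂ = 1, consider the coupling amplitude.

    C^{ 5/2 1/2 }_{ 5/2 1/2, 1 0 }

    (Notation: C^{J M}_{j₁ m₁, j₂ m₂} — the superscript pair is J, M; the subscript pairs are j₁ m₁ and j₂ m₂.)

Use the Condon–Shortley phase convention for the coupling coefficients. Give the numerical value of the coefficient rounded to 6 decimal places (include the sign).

√[6·1!4!1!/7! · 3!2!1!1!3!2!] = √(144/35)
  +(−1)^0/∏(0,1,2,1,2,0)! = 1/4  (running 1/4)
  +(−1)^1/∏(1,0,1,0,3,1)! = -1/6  (running 1/12)
⟨..|..⟩ = √(144/35)·(1/12) = +0.169031

+√(1/35) ≈ +0.169031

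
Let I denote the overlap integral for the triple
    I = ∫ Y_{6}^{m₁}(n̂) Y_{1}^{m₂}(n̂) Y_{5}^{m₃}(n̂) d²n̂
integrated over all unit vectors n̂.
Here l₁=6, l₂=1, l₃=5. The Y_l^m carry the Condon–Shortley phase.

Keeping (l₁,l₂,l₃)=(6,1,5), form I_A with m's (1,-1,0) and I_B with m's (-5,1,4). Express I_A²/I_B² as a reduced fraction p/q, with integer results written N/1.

21/55

l's match ⇒ only the (l;m) 3-j factors differ between A and B.
A: triangle coeff Δ(6,1,5) = 1/858; Σ_t [0,0]: t=0:+1/28800 = 1/28800; (3j)²=7/286 [(6 1 5; 1 -1 0)], sign=-1
B: triangle coeff Δ(6,1,5) = 1/858; Σ_t [2,2]: t=2:+1/725760 = 1/725760; (3j)²=5/78 [(6 1 5; -5 1 4)], sign=-1
I_A²/I_B² = (7/286)/(5/78) = 21/55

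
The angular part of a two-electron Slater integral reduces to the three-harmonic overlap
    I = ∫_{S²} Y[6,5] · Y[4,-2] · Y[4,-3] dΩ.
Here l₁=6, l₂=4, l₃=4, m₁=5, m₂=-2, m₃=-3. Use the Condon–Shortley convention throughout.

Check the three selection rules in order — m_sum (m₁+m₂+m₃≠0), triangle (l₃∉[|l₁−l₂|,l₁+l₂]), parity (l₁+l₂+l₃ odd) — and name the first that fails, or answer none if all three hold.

Σmᵢ = 0  ✓
l₃∈[|l₁−l₂|,l₁+l₂]=[2,10], have l₃=4  ✓
Σlᵢ = 14 ⇒ even  ✓

none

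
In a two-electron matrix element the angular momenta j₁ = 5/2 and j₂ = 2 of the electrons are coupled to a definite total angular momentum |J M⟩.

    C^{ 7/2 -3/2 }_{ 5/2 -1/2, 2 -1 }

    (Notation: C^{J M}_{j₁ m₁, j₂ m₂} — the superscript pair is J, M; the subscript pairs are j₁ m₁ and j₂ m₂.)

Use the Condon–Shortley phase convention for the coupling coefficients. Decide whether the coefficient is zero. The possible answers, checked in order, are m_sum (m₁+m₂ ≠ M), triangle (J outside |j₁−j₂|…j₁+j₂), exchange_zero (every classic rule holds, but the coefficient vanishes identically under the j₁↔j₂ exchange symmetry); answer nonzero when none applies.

nonzero

m-sum: m₁+m₂ = -1/2+(-1) = -3/2, M = -3/2  ✓
triangle: |j₁−j₂| = 1/2 ≤ J = 7/2 ≤ j₁+j₂ = 9/2  ✓
exchange: j₁≠j₂ or m₁≠m₂ — the exchange symmetry imposes no constraint here
value check: CG = +√(2/21) = +0.308607 ≠ 0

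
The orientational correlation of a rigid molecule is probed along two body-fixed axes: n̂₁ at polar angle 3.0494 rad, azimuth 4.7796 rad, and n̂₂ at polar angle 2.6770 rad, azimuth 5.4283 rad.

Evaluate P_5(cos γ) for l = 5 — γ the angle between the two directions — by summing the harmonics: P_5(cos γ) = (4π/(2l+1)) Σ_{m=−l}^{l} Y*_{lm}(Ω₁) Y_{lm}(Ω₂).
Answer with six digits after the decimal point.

Expand P_5 via completeness: Σ_{m} conj(Y_{5,m}) at Ω₁ times Y_{5,m} at Ω₂ —
  m=-5: (0.000001, -0.000003) × (-0.003555, -0.007590) = (-0.000000, 0.000000)  (running Σ = (-0.000000, 0.000000))
  m=-4: (-0.000101, -0.000028) × (0.050854, 0.014510) = (-0.000005, -0.000003)  (running Σ = (-0.000005, -0.000003))
  m=-3: (-0.000428, 0.002096) × (-0.161525, 0.105120) = (-0.000151, -0.000384)  (running Σ = (-0.000156, -0.000386))
  m=-2: (0.027987, 0.003785) × (0.058895, -0.421052) = (0.003242, -0.011561)  (running Σ = (0.003086, -0.011948))
  m=-1: (0.015375, -0.228417) × (0.303758, 0.349203) = (0.084434, -0.064014)  (running Σ = (0.087520, -0.075962))
  m=0: (-0.876885, -0.000000) × (0.073529, 0.000000) = (-0.064477, -0.000000)  (running Σ = (0.023044, -0.075962))
  m=1: (-0.015375, -0.228417) × (-0.303758, 0.349203) = (0.084434, 0.064014)  (running Σ = (0.107478, -0.011948))
  m=2: (0.027987, -0.003785) × (0.058895, 0.421052) = (0.003242, 0.011561)  (running Σ = (0.110720, -0.000386))
  m=3: (0.000428, 0.002096) × (0.161525, 0.105120) = (-0.000151, 0.000384)  (running Σ = (0.110569, -0.000003))
  m=4: (-0.000101, 0.000028) × (0.050854, -0.014510) = (-0.000005, 0.000003)  (running Σ = (0.110564, 0.000000))
  m=5: (-0.000001, -0.000003) × (0.003555, -0.007590) = (-0.000000, -0.000000)  (running Σ = (0.110564, -0.000000))
Total Σ_m = (0.110564, -0.000000). Multiply by 1.142397: (0.126308, -0.000000). P_5(cos γ) = 0.126308

0.126308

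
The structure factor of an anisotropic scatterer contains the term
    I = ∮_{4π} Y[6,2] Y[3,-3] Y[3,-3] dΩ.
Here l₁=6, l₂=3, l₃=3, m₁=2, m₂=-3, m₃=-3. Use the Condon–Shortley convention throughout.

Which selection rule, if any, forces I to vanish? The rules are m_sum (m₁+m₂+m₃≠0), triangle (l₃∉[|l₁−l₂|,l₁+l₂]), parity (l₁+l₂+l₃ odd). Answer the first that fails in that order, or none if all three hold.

m_sum

m₁+m₂+m₃ = 2 − 3 − 3 = -4  ✗
triangle: |6−3|=3 ≤ l₃=3 ≤ 6+3=9
parity: l₁+l₂+l₃ = 12 is even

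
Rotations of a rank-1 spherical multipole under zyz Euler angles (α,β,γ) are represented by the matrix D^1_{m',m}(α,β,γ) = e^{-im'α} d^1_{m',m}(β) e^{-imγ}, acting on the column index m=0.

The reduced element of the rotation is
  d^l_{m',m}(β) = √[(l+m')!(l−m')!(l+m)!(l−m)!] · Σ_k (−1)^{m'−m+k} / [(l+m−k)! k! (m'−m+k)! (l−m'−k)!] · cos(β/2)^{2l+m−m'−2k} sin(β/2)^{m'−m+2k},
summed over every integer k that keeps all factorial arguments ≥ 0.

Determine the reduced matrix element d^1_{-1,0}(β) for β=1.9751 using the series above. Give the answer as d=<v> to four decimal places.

d=0.6501

d^1_{-1,0}(β=1.9751) via the finite sum:
c=cos(1.975100/2)=0.550736, s=sin(1.975100/2)=0.834679; N=√[1·2·1·1]=1.414214
The bounds max(0,m−m')=1 and min(l+m,l−m')=1 give 1 term
  k=1: (−1)^0·1.4142/(1)·0.5507^1·0.8347^1 = +0.650097
d^1_{-1,0}(1.9751) = +0.650097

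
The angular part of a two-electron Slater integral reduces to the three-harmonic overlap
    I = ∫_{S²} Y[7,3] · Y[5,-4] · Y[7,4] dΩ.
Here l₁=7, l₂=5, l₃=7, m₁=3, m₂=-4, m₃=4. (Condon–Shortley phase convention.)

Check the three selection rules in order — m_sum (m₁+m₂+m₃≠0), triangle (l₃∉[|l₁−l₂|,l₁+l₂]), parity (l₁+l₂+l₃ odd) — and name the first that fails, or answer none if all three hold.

Σmᵢ = 3  ✗
l₃∈[|l₁−l₂|,l₁+l₂]=[2,12], have l₃=7
Σlᵢ = 19 ⇒ odd

m_sum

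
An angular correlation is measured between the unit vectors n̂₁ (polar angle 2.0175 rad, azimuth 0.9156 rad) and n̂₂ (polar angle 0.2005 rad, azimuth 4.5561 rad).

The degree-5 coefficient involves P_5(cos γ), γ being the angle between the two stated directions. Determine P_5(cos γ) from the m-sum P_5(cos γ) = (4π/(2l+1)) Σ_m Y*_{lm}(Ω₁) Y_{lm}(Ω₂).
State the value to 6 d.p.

Addition theorem: P_5(cos γ) = (4π/11) Σ_m Y*_{lm}(Ω₁) Y_{lm}(Ω₂), m = −5…5:
  m=-5: Y*=(-0.037105, -0.274437)  Y=(-0.000102, 0.000103)  product (0.000032, 0.000024)
  m=-4: Y*=(0.363861, 0.208723)  Y=(0.001835, 0.001324)  product (0.000391, 0.000865)
  m=-3: Y*=(-0.159192, 0.066330)  Y=(0.009438, -0.018633)  product (-0.000267, 0.003592)
  m=-2: Y*=(-0.067484, 0.253268)  Y=(-0.117908, -0.038105)  product (0.017608, -0.027291)
  m=-1: Y*=(-0.155114, -0.201856)  Y=(-0.068731, 0.436180)  product (0.098707, -0.053784)
  m=+0: Y*=(-0.208692, -0.000000)  Y=(0.673652, 0.000000)  product (-0.140586, -0.000000)
  m=+1: Y*=(0.155114, -0.201856)  Y=(0.068731, 0.436180)  product (0.098707, 0.053784)
  m=+2: Y*=(-0.067484, -0.253268)  Y=(-0.117908, 0.038105)  product (0.017608, 0.027291)
  m=+3: Y*=(0.159192, 0.066330)  Y=(-0.009438, -0.018633)  product (-0.000267, -0.003592)
  m=+4: Y*=(0.363861, -0.208723)  Y=(0.001835, -0.001324)  product (0.000391, -0.000865)
  m=+5: Y*=(0.037105, -0.274437)  Y=(0.000102, 0.000103)  product (0.000032, -0.000024)
Total Σ_m = (0.092356, 0.000000). Multiply by 1.142397: (0.105508, 0.000000). P_5(cos γ) = 0.105508

0.105508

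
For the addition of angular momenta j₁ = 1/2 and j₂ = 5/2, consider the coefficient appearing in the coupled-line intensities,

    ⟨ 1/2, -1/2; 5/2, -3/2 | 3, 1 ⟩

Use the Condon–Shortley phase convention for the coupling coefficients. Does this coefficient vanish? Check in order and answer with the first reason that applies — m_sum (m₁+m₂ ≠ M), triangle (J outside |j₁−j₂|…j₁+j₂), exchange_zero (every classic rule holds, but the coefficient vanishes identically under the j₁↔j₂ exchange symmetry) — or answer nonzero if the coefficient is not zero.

m_sum

m-sum: m₁+m₂ = -1/2+(-3/2) = -2, M = 1  ✗ ⇒ coefficient is 0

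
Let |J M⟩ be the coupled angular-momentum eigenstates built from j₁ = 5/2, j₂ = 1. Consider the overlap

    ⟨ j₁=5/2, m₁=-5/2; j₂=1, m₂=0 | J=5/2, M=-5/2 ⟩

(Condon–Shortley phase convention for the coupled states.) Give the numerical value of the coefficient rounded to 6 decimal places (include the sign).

-0.845154

√[6·1!4!1!/7! · 0!5!1!1!0!5!] = √(2880/7)
  +(−1)^1/∏(1,0,4,0,0,1)! = -1/24  (running -1/24)
⟨..|..⟩ = √(2880/7)·(-1/24) = -0.845154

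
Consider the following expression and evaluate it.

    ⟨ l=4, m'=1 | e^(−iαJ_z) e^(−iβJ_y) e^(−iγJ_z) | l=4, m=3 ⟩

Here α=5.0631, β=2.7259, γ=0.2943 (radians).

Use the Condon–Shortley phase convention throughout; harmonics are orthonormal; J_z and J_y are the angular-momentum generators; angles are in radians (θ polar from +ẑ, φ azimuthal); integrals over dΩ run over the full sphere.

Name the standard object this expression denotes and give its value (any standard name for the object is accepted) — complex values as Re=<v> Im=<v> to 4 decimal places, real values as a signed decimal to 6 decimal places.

Wigner D-matrix element, Re=-0.0202 Im=-0.0071

This is a Wigner D-matrix element — the rotation-matrix element ⟨l m'| R(α,β,γ) |l m⟩ in the angular-momentum basis.
Split into d^4_{1,3}(β=2.7259) × two z-phases.
With c≡cos(β/2)=0.206353 and s≡sin(β/2)=0.978478, N=[120·6·5040·1]^{1/2}=1904.940944
Admissible k: 2..3 (factorial args all ≥0)
  k=2: (−1)^0·1904.9409/(240)·0.2064^6·0.9785^2 = +0.000587
  k=3: (−1)^1·1904.9409/(144)·0.2064^4·0.9785^4 = -0.021987
d^4_{1,3}(2.7259) = +0.000587 -0.021987 = -0.021400
D = (+0.343566+0.939129i)·(-0.021400)·(+0.634913-0.772583i) = -0.020195-0.007080i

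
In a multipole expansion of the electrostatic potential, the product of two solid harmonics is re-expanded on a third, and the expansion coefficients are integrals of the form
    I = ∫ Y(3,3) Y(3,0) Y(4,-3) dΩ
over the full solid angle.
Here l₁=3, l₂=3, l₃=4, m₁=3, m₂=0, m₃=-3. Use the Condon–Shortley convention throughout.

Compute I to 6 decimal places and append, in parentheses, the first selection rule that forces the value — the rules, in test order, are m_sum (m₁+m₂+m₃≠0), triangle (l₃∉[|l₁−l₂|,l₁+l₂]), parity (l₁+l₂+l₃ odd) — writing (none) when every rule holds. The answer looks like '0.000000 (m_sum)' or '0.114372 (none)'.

0.203551 (none)

m-sum 0 ✓  L=10 even ✓  0≤4≤6 ✓
Π(2lᵢ+1) = 7×7×9 = 441
triangle coeff Δ(3,3,4) = 1/34650
Σ_t [0,2]: t=0:+1/72 t=1:−1/16 t=2:+1/72 = -5/144
(3j)²=2/77 [(3 3 4; 0 0 0)], sign=-1
Σ_t [0,0]: t=0:+1/288 = 1/288
(3j)²=1/22 [(3 3 4; 3 0 -3)], sign=-1
⇒ 4πI² = 63/121
I = (+1)√(63/121/(4π)) = 0.20355073
No selection rule forces the value: the integral is nonzero (none).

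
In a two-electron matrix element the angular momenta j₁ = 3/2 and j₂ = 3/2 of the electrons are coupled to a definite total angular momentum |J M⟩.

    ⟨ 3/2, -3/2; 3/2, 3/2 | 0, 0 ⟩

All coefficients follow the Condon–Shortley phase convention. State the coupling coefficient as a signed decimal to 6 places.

-0.500000

triangle: 3!·0!·0!/4! = 6/24
(j±m)!: 0!·3!·3!·0!·0!·0! = 36
prefactor² = (2J+1)·Δ·N² = 9
  k=3: −1/(3!·0!·0!·0!·0!·0!) = -1/6
Σ = -1/6  ⇒  CG² = 9·(-1/6)² = 1/4
CG = −√(1/4) = -0.500000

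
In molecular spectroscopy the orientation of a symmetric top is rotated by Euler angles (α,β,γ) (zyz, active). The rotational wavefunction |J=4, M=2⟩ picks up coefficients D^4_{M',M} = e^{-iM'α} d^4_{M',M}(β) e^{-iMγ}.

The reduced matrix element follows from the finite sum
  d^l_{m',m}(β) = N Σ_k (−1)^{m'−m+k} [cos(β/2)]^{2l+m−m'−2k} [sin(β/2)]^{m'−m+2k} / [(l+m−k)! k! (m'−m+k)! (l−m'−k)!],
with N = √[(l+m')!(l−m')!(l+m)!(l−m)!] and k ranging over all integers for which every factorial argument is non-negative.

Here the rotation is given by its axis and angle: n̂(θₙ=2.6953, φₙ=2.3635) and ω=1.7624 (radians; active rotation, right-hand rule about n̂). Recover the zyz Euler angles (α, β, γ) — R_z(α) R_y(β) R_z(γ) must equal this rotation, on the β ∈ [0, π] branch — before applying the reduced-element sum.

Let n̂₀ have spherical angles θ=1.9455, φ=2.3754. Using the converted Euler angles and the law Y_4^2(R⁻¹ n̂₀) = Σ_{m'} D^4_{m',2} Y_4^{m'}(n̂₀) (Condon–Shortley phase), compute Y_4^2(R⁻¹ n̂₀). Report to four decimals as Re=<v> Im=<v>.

Axis–angle → zyz. n̂ = (sinθₙcosφₙ, sinθₙsinφₙ, cosθₙ) = (-0.307426, +0.302967, -0.902053), ω = 1.7624.
R = I cosω + sinω [n̂]ₓ + (1−cosω) n̂n̂ᵀ gives
  R = [-0.077925, +0.774669, +0.627547; -0.996423, -0.081165, -0.023536; +0.032702, -0.627136, +0.778223]
β = atan2(√(R₁₃²+R₂₃²), R₃₃) = 0.678965; α = atan2(R₂₃, R₁₃) mod 2π = 6.245698; γ = atan2(R₃₂, −R₃₁) mod 2π = 4.660291
Need the full column D^4_{m',2} for m'=−4..4 at α=6.2457, β=0.6790, γ=4.6603.
cos(β/2)=0.942927, sin(β/2)=0.332999
d^4_{-4,2}: single k=6 term ⇒ +0.006415;  D = -0.006408+0.000293i
d^4_{-3,2}: k∈[5..6] ⇒ +0.038533 -0.001602 = +0.036931;  D = -0.036930+0.000305i
d^4_{-2,2}: k∈[4..6] ⇒ +0.145807 -0.014548 +0.000151 = +0.131410;  D = -0.131354-0.003840i
d^4_{-1,2}: k∈[3..5] ⇒ +0.389256 -0.072821 +0.001816 = +0.318252;  D = -0.317544-0.021215i
d^4_{0,2}: k∈[2..4] ⇒ +0.739395 -0.245910 +0.011501 = +0.504986;  D = -0.502248-0.052523i
d^4_{1,2}: k∈[1..3] ⇒ +0.936324 -0.583885 +0.048547 = +0.400987;  D = -0.396969-0.056623i
d^4_{2,2}: k∈[0..2] ⇒ +0.624920 -0.935269 +0.145807 = -0.164542;  D = +0.161908+0.029324i
d^4_{3,2}: k∈[0..1] ⇒ -0.825760 +0.308963 = -0.516798;  D = +0.504716+0.111094i
d^4_{4,2}: single k=0 term ⇒ +0.412415;  D = -0.399168-0.103689i
Y_4^{m'}(θ=1.9455,φ=2.3754) and Σ D·Y over m':
  (-0.0064+0.0003i)·(-0.3309+0.0255i)  (-0.0369+0.0003i)·(-0.2456+0.2757i)  (-0.1314-0.0038i)·(-0.0007-0.0180i)  (-0.3175-0.0212i)·(-0.2394-0.2304i)  (-0.5022-0.0525i)·(-0.0413+0.0000i)  (-0.3970-0.0566i)·(+0.2394-0.2304i)  (+0.1619+0.0293i)·(-0.0007+0.0180i)  (+0.5047+0.1111i)·(+0.2456+0.2757i)  (-0.3992-0.1037i)·(-0.3309-0.0255i)
Y_4^2(R⁻¹ n̂) = +0.217072+0.363996i

Re=0.2171 Im=0.3640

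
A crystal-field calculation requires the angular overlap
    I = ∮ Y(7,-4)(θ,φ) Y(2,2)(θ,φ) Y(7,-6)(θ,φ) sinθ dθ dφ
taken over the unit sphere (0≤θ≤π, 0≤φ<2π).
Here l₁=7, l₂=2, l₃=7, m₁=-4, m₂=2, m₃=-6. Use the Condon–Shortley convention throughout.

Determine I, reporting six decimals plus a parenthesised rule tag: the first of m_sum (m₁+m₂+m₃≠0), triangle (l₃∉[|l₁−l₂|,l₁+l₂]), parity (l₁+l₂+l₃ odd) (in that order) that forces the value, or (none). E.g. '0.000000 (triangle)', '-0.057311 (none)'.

m-sum = -4 + 2 − 6 = -8 ≠ 0 ⇒ I = 0

0.000000 (m_sum)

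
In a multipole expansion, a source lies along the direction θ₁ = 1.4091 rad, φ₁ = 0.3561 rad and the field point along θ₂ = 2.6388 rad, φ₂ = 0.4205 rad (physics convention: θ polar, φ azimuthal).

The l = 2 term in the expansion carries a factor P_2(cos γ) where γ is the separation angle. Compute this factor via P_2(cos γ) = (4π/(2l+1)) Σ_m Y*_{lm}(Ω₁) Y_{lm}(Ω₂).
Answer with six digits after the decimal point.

-0.333132

Term-by-term m-sum for l=2 (normalisation 4π/5 = 2.513274):
  m=-2: Y*=0.28480 + 0.24589j  Y=0.05980 - 0.06685j  product 0.03347 - 0.00433j
  m=-1: Y*=0.11505 + 0.04279j  Y=-0.29778 + 0.13316j  product -0.03996 + 0.00258j
  m=+0: Y*=-0.29087 + 0.00000j  Y=0.41108 + 0.00000j  product -0.11957 + 0.00000j
  m=+1: Y*=-0.11505 + 0.04279j  Y=0.29778 + 0.13316j  product -0.03996 - 0.00258j
  m=+2: Y*=0.28480 - 0.24589j  Y=0.05980 + 0.06685j  product 0.03347 + 0.00433j
Total Σ_m = -0.13255 + 0.00000j. Multiply by 2.513274: -0.33313 + 0.00000j. P_2(cos γ) = -0.333132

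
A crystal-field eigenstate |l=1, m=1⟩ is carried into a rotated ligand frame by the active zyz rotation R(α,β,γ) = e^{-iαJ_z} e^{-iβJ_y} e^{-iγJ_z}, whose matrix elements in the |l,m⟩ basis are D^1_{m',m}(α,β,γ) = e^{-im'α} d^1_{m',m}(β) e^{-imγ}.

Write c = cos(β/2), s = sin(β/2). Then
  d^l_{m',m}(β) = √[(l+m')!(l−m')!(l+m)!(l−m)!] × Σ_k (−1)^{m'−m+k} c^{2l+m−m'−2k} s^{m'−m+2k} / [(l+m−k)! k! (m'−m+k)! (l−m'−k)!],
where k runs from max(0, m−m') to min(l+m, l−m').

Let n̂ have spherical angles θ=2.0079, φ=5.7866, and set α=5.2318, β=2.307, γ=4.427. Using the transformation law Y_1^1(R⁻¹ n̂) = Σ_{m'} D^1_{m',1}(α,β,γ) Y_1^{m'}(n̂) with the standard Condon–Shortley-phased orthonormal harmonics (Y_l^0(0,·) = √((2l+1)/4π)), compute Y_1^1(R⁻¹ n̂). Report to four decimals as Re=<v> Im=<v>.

Need the full column D^1_{m',1} for m'=−1..1 at α=5.2318, β=2.3070, γ=4.4270.
cos(β/2)=0.405290, sin(β/2)=0.914188
d^1_{-1,1}: single k=2 term ⇒ +0.835740;  D = +0.579381+0.602311i
d^1_{0,1}: single k=1 term ⇒ +0.523982;  D = -0.147517+0.502788i
d^1_{1,1}: single k=0 term ⇒ +0.164260;  D = -0.159783+0.038091i
Y_1^{m'}(θ=2.0079,φ=5.7866) and Σ D·Y over m':
  (+0.5794+0.6023i)·(+0.2752+0.1491i)  (-0.1475+0.5028i)·(-0.2068+0.0000i)  (-0.1598+0.0381i)·(-0.2752+0.1491i)
Y_1^1(R⁻¹ n̂) = +0.138431+0.113855i

Re=0.1384 Im=0.1139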